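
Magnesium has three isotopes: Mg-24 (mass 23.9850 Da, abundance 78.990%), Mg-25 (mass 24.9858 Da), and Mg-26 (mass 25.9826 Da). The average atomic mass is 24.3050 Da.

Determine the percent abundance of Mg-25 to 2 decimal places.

10.00%

The remaining 21.010% is split between Mg-25 (fraction x) and Mg-26 (fraction 0.21010 − x).
Substituting: 24.9858x + 25.9826(0.21010 − x) = 5.3592485
(24.9858 − 25.9826)x = -0.09969576  ⇒  x = 0.10002, y = 0.11008
Mg-25: 10.00%, Mg-26: 11.01%.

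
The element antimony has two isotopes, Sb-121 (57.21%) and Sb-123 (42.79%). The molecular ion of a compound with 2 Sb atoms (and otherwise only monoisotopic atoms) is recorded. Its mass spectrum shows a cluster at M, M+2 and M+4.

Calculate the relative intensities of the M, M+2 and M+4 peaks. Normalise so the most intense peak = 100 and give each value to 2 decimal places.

66.85 : 100.00 : 37.40

Each Sb atom is independently Sb-121 (p = 0.5721) or Sb-123 (q = 0.4279); the cluster is the binomial expansion (p + q)^2.
P(M) = 0.5721^2 = 0.327298
P(M+2) = 2 × 0.5721^1 × 0.4279^1 = 0.489603
P(M+4) = 0.4279^2 = 0.183098
The M+2 peak is largest (0.489603); scaling to 100 gives 66.85 : 100.00 : 37.40.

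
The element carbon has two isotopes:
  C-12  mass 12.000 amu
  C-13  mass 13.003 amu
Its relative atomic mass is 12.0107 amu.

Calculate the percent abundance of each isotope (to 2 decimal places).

C-12: 98.93%, C-13: 1.07%

Let x be the fractional abundance of C-12; then C-13 has abundance 1 − x.
12.000·x + 13.003·(1 − x) = 12.0107
(12.000 − 13.003)·x = 12.0107 − 13.003
x = -0.9923 / -1.003 = 0.98933 → 98.93% C-12, 1.07% C-13.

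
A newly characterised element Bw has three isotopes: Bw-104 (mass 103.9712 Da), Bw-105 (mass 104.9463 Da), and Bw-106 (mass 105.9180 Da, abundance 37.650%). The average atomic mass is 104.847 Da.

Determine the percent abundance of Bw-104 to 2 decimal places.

The remaining 62.350% is split between Bw-104 (fraction x) and Bw-105 (fraction 0.62350 − x).
Substituting: 103.9712x + 104.9463(0.62350 − x) = 64.968873
(103.9712 − 104.9463)x = -0.46514505  ⇒  x = 0.47702, y = 0.14648
Bw-104: 47.70%, Bw-105: 14.65%.

47.70%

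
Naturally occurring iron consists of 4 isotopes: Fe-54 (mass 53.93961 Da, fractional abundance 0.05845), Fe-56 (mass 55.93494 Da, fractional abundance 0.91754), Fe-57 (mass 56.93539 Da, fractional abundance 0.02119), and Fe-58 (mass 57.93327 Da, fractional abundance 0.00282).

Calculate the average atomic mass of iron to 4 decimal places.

55.8451 Da

The abundance-weighted mean is 0.05845 × 53.93961 + 0.91754 × 55.93494 + 0.02119 × 56.93539 + 0.00282 × 57.93327
= 3.152770 + 51.322545 + 1.206461 + 0.163372 = 55.845148 Da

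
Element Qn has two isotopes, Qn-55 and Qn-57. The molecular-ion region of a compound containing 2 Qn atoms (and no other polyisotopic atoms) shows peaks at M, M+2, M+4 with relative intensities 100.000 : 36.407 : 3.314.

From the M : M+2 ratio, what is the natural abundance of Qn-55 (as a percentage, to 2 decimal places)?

84.60%

Write p for the Qn-55 fraction. I(M+2)/I(M) = [C(2,1)·p^1·(1−p)] / p^2 = 2·(1−p)/p = 36.407/100.000 = 0.3641
(1−p)/p = 0.3641/2 = 0.1820  ⇒  p = 1/(1 + 0.1820) = 0.8460
Qn-55: 84.60%, Qn-57: 15.40%.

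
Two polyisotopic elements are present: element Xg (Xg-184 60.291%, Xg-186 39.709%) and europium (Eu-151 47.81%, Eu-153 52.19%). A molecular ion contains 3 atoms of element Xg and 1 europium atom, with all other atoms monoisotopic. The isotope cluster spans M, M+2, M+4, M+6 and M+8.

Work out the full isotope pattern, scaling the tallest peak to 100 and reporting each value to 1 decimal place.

28.9 : 88.7 : 100.0 : 49.3 : 9.0

Element Xg pattern (n=3): 0.21915807 : 0.4330272 : 0.28520139 : 0.06261334
Europium pattern (n=1): 0.4781 : 0.5219
Convolve the two distributions (both contribute in 2-u steps):
  M: 0.21915807×0.4781 = 0.104779
  M+2: 0.21915807×0.5219 + 0.4330272×0.4781 = 0.321409
  M+4: 0.4330272×0.5219 + 0.28520139×0.4781 = 0.362352
  M+6: 0.28520139×0.5219 + 0.06261334×0.4781 = 0.178782
  M+8: 0.06261334×0.5219 = 0.032678
Scale to base peak (0.362352) = 100: 28.9 : 88.7 : 100.0 : 49.3 : 9.0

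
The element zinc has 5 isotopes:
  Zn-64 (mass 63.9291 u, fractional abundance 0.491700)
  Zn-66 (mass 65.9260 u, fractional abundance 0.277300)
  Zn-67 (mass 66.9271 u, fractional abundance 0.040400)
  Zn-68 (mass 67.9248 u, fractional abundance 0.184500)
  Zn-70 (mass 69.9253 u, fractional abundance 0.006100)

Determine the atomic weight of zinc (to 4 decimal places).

65.3777 u

Ar = Σ fᵢ·mᵢ = 0.491700 × 63.9291 + 0.277300 × 65.9260 + 0.040400 × 66.9271 + 0.184500 × 67.9248 + 0.006100 × 69.9253
= 31.43394 + 18.28128 + 2.70385 + 12.53213 + 0.42654 = 65.37774 u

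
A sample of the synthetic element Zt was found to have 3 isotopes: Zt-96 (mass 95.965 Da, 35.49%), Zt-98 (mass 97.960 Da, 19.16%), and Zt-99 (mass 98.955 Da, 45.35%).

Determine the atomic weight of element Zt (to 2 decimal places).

Weight each isotope mass by its fractional abundance: 0.3549 × 95.965 + 0.1916 × 97.960 + 0.4535 × 98.955
= 34.0580 + 18.7691 + 44.8761 = 97.7032 Da

97.70 Da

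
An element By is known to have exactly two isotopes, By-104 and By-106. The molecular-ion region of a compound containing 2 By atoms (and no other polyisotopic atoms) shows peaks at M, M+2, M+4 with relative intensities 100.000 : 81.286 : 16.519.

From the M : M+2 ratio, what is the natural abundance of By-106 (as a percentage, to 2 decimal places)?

If p is the fraction of By that is By-104, then I(M+2)/I(M) = [C(2,1)·p^1·(1−p)] / p^2 = 2·(1−p)/p = 81.286/100.000 = 0.8129
(1−p)/p = 0.8129/2 = 0.4064  ⇒  p = 1/(1 + 0.4064) = 0.7110
By-104: 71.10%, By-106: 28.90%.

28.90%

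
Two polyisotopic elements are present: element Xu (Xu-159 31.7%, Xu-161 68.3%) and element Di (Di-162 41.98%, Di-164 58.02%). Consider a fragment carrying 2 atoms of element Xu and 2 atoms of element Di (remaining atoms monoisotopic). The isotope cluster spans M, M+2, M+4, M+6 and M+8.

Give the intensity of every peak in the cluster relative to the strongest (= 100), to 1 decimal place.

4.7 : 33.6 : 87.7 : 100.0 : 42.1

Element Xu pattern (n=2): 0.100489 : 0.433022 : 0.466489
Element Di pattern (n=2): 0.17623204 : 0.48713592 : 0.33663204
Convolve the two distributions (both contribute in 2-u steps):
  M: 0.100489×0.17623204 = 0.017709
  M+2: 0.100489×0.48713592 + 0.433022×0.17623204 = 0.125264
  M+4: 0.100489×0.33663204 + 0.433022×0.48713592 + 0.466489×0.17623204 = 0.326979
  M+6: 0.433022×0.33663204 + 0.466489×0.48713592 = 0.373013
  M+8: 0.466489×0.33663204 = 0.157035
Scale to base peak (0.373013) = 100: 4.7 : 33.6 : 87.7 : 100.0 : 42.1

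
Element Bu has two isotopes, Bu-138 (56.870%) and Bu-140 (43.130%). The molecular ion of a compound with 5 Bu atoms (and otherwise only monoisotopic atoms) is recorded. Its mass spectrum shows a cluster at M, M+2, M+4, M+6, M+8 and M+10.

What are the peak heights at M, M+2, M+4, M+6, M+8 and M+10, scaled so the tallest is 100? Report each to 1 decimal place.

17.4 : 65.9 : 100.0 : 75.8 : 28.8 : 4.4

The 5 Bu atoms are independent, so intensities follow the terms of (0.56870 + 0.43130)^5.
P(M) = 0.56870^5 = 0.059486
P(M+2) = 5 × 0.56870^4 × 0.43130^1 = 0.225571
P(M+4) = 10 × 0.56870^3 × 0.43130^2 = 0.342144
P(M+6) = 10 × 0.56870^2 × 0.43130^3 = 0.259481
P(M+8) = 5 × 0.56870^1 × 0.43130^4 = 0.098395
P(M+10) = 0.43130^5 = 0.014924
The M+4 peak is largest (0.342144); scaling to 100 gives 17.4 : 65.9 : 100.0 : 75.8 : 28.8 : 4.4.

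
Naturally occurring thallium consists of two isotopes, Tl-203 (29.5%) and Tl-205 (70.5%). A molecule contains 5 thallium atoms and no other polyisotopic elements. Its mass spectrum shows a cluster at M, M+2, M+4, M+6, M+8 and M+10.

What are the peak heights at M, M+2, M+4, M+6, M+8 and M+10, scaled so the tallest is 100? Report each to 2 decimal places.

Expanding (0.295 + 0.705)^5:
P(M) = 0.295^5 = 0.002234
P(M+2) = 5 × 0.295^4 × 0.705^1 = 0.026696
P(M+4) = 10 × 0.295^3 × 0.705^2 = 0.127598
P(M+6) = 10 × 0.295^2 × 0.705^3 = 0.304938
P(M+8) = 5 × 0.295^1 × 0.705^4 = 0.364375
P(M+10) = 0.705^5 = 0.174159
The M+8 peak is largest (0.364375); scaling to 100 gives 0.61 : 7.33 : 35.02 : 83.69 : 100.00 : 47.80.

0.61 : 7.33 : 35.02 : 83.69 : 100.00 : 47.80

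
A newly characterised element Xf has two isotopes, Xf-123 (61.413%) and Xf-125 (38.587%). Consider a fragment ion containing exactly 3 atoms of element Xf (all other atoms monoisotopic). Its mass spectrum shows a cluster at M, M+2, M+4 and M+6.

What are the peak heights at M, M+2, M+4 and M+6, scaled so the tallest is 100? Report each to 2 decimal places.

53.05 : 100.00 : 62.83 : 13.16

The 3 Xf atoms are independent, so intensities follow the terms of (0.61413 + 0.38587)^3.
P(M) = 0.61413^3 = 0.231623
P(M+2) = 3 × 0.61413^2 × 0.38587^1 = 0.436599
P(M+4) = 3 × 0.61413^1 × 0.38587^2 = 0.274324
P(M+6) = 0.38587^3 = 0.057454
The M+2 peak is largest (0.436599); scaling to 100 gives 53.05 : 100.00 : 62.83 : 13.16.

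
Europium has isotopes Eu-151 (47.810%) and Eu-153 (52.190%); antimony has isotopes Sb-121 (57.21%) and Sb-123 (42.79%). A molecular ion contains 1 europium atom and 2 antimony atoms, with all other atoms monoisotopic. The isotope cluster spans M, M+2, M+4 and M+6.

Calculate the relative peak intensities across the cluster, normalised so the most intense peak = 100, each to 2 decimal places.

Europium pattern (n=1): 0.4781 : 0.5219
Antimony pattern (n=2): 0.32729841 : 0.48960318 : 0.18309841
Convolve the two distributions (both contribute in 2-u steps):
  M: 0.4781×0.32729841 = 0.156481
  M+2: 0.4781×0.48960318 + 0.5219×0.32729841 = 0.404896
  M+4: 0.4781×0.18309841 + 0.5219×0.48960318 = 0.343063
  M+6: 0.5219×0.18309841 = 0.095559
Scale to base peak (0.404896) = 100: 38.65 : 100.00 : 84.73 : 23.60

38.65 : 100.00 : 84.73 : 23.60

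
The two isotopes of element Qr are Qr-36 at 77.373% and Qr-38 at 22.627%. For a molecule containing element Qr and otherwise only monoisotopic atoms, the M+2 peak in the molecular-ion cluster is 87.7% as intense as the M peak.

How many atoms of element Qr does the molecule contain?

With n Qr atoms, P(M+2)/P(M) = C(n,1)·p^(n−1)q / p^n = n·q/p = n · 0.22627/0.77373.
n = 0.877 × 0.77373/0.22627 = 3.00 ≈ 3

3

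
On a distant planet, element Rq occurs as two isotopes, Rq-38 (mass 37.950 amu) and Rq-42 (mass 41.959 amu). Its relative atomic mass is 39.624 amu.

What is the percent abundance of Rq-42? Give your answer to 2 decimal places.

41.76%

Writing the weighted mean with unknown fraction x of Rq-38:
37.950·x + 41.959·(1 − x) = 39.624
(37.950 − 41.959)·x = 39.624 − 41.959
x = -2.335 / -4.009 = 0.58244 → 58.24% Rq-38, 41.76% Rq-42.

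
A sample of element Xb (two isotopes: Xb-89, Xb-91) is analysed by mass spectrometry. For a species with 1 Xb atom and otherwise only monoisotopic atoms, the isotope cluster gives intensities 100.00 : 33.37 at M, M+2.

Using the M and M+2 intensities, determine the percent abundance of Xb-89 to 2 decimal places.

Write p for the Xb-89 fraction. I(M+2)/I(M) = [C(1,1)·p^0·(1−p)] / p^1 = 1·(1−p)/p = 33.37/100.00 = 0.3337
(1−p)/p = 0.3337/1 = 0.3337  ⇒  p = 1/(1 + 0.3337) = 0.7498
Xb-89: 74.98%, Xb-91: 25.02%.

74.98%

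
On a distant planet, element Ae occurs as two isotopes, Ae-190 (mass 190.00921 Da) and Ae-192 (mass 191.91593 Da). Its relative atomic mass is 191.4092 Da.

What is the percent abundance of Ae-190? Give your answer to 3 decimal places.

Let x be the fractional abundance of Ae-190; then Ae-192 has abundance 1 − x.
190.00921·x + 191.91593·(1 − x) = 191.4092
(190.00921 − 191.91593)·x = 191.4092 − 191.91593
x = -0.50673 / -1.90672 = 0.26576 → 26.576% Ae-190, 73.424% Ae-192.

26.576%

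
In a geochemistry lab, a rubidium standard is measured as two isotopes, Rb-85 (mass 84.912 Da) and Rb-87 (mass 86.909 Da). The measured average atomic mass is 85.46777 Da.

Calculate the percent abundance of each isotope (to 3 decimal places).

Rb-85: 72.170%, Rb-87: 27.830%

Let x be the fractional abundance of Rb-85; then Rb-87 has abundance 1 − x.
84.912·x + 86.909·(1 − x) = 85.46777
(84.912 − 86.909)·x = 85.46777 − 86.909
x = -1.44123 / -1.997 = 0.72170 → 72.170% Rb-85, 27.830% Rb-87.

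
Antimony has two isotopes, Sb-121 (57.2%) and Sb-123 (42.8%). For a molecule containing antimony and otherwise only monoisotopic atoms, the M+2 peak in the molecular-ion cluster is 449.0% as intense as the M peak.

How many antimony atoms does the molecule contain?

6

For n independent Sb atoms, I(M+2)/I(M) = n · (abundance Sb-123) / (abundance Sb-121) = n · 0.428/0.572.
n = 4.490 × 0.572/0.428 = 6.00 ≈ 6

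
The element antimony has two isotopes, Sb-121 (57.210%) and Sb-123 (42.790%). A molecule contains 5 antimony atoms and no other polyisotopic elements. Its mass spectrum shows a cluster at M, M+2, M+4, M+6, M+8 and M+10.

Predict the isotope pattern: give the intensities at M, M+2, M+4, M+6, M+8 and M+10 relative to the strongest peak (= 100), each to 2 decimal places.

17.88 : 66.85 : 100.00 : 74.79 : 27.97 : 4.18

Each Sb atom is independently Sb-121 (p = 0.57210) or Sb-123 (q = 0.42790); the cluster is the binomial expansion (p + q)^5.
P(M) = 0.57210^5 = 0.061286
P(M+2) = 5 × 0.57210^4 × 0.42790^1 = 0.229192
P(M+4) = 10 × 0.57210^3 × 0.42790^2 = 0.342847
P(M+6) = 10 × 0.57210^2 × 0.42790^3 = 0.256431
P(M+8) = 5 × 0.57210^1 × 0.42790^4 = 0.095898
P(M+10) = 0.42790^5 = 0.014345
The M+4 peak is largest (0.342847); scaling to 100 gives 17.88 : 66.85 : 100.00 : 74.79 : 27.97 : 4.18.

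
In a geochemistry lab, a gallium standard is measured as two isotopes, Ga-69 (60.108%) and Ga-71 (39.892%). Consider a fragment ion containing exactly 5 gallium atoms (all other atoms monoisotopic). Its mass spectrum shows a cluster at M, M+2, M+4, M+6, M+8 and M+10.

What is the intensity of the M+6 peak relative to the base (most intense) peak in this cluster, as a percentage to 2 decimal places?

66.37%

Binomial terms of (0.60108 + 0.39892)^5: M 0.0785, M+2 0.2604, M+4 0.3456, M+6 0.2294, M+8 0.0761, M+10 0.0101 → M+4 is the base peak.
P(M+4) = C(5,2) × 0.60108^3 × 0.39892^2 = 10 × 0.2171685 × 0.15913717 = 0.345596 (base)
P(M+6) = C(5,3) × 0.60108^2 × 0.39892^3 = 10 × 0.36129717 × 0.063483 = 0.229362
Relative intensity = 0.229362 / 0.345596 × 100 = 66.37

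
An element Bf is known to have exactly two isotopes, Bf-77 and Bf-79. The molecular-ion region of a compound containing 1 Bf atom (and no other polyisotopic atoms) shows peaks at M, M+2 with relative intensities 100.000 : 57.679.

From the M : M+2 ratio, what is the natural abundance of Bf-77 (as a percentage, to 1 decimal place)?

63.4%

Let p = fractional abundance of Bf-77. I(M+2)/I(M) = [C(1,1)·p^0·(1−p)] / p^1 = 1·(1−p)/p = 57.679/100.000 = 0.5768
(1−p)/p = 0.5768/1 = 0.5768  ⇒  p = 1/(1 + 0.5768) = 0.6342
Bf-77: 63.4%, Bf-79: 36.6%.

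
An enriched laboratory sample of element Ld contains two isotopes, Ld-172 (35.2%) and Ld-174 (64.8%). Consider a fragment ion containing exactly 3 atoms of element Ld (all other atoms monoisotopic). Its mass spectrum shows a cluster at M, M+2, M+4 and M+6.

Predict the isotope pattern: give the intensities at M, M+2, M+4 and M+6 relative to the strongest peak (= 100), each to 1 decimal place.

The 3 Ld atoms are independent, so intensities follow the terms of (0.352 + 0.648)^3.
P(M) = 0.352^3 = 0.043614
P(M+2) = 3 × 0.352^2 × 0.648^1 = 0.240869
P(M+4) = 3 × 0.352^1 × 0.648^2 = 0.443419
P(M+6) = 0.648^3 = 0.272098
The M+4 peak is largest (0.443419); scaling to 100 gives 9.8 : 54.3 : 100.0 : 61.4.

9.8 : 54.3 : 100.0 : 61.4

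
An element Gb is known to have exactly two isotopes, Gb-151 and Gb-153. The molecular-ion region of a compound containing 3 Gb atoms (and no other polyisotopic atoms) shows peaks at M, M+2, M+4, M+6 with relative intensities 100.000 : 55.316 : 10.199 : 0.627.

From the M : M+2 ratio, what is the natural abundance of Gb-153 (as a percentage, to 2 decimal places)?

Write p for the Gb-151 fraction. I(M+2)/I(M) = [C(3,1)·p^2·(1−p)] / p^3 = 3·(1−p)/p = 55.316/100.000 = 0.5532
(1−p)/p = 0.5532/3 = 0.1844  ⇒  p = 1/(1 + 0.1844) = 0.8443
Gb-151: 84.43%, Gb-153: 15.57%.

15.57%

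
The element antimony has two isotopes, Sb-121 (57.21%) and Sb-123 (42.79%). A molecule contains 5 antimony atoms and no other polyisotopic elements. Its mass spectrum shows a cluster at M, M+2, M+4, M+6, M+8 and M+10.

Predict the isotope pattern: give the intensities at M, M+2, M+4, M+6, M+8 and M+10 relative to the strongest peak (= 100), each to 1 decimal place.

Expanding (0.5721 + 0.4279)^5:
P(M) = 0.5721^5 = 0.061286
P(M+2) = 5 × 0.5721^4 × 0.4279^1 = 0.229192
P(M+4) = 10 × 0.5721^3 × 0.4279^2 = 0.342847
P(M+6) = 10 × 0.5721^2 × 0.4279^3 = 0.256431
P(M+8) = 5 × 0.5721^1 × 0.4279^4 = 0.095898
P(M+10) = 0.4279^5 = 0.014345
The M+4 peak is largest (0.342847); scaling to 100 gives 17.9 : 66.8 : 100.0 : 74.8 : 28.0 : 4.2.

17.9 : 66.8 : 100.0 : 74.8 : 28.0 : 4.2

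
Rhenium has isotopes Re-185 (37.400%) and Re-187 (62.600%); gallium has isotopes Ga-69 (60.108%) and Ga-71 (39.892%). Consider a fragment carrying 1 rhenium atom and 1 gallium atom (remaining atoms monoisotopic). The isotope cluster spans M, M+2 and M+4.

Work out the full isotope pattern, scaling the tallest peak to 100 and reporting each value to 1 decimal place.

Rhenium pattern (n=1): 0.3740 : 0.6260
Gallium pattern (n=1): 0.60108 : 0.39892
Convolve the two distributions (both contribute in 2-u steps):
  M: 0.3740×0.60108 = 0.224804
  M+2: 0.3740×0.39892 + 0.6260×0.60108 = 0.525472
  M+4: 0.6260×0.39892 = 0.249724
Scale to base peak (0.525472) = 100: 42.8 : 100.0 : 47.5

42.8 : 100.0 : 47.5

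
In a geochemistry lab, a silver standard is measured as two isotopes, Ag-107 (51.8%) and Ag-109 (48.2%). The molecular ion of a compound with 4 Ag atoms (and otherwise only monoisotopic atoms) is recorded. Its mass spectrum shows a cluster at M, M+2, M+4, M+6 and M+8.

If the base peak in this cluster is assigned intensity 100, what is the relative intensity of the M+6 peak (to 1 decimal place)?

62.0

Term probabilities: M 0.0720, M+2 0.2680, M+4 0.3740, M+6 0.2320, M+8 0.0540. Base peak = M+4.
P(M+4) = C(4,2) × 0.518^2 × 0.482^2 = 6 × 0.268324 × 0.232324 = 0.374029 (base)
P(M+6) = C(4,3) × 0.518^1 × 0.482^3 = 4 × 0.5180 × 0.11198017 = 0.232023
Relative intensity = 0.232023 / 0.374029 × 100 = 62.0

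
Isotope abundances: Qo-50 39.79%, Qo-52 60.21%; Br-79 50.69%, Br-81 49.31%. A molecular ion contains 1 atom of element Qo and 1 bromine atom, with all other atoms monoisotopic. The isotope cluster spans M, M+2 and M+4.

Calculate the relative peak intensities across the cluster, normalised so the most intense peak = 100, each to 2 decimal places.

40.23 : 100.00 : 59.21

Element Qo pattern (n=1): 0.3979 : 0.6021
Bromine pattern (n=1): 0.5069 : 0.4931
Convolve the two distributions (both contribute in 2-u steps):
  M: 0.3979×0.5069 = 0.201696
  M+2: 0.3979×0.4931 + 0.6021×0.5069 = 0.501409
  M+4: 0.6021×0.4931 = 0.296896
Scale to base peak (0.501409) = 100: 40.23 : 100.00 : 59.21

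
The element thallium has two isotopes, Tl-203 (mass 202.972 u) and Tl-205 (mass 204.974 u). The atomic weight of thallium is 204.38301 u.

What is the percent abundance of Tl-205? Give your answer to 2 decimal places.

70.48%

Let x be the fractional abundance of Tl-203; then Tl-205 has abundance 1 − x.
202.972·x + 204.974·(1 − x) = 204.38301
(202.972 − 204.974)·x = 204.38301 − 204.974
x = -0.59099 / -2.002 = 0.29520 → 29.52% Tl-203, 70.48% Tl-205.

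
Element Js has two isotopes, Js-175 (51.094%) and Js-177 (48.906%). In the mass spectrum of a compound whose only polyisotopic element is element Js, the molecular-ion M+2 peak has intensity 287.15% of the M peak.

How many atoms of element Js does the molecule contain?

With n Js atoms, P(M+2)/P(M) = C(n,1)·p^(n−1)q / p^n = n·q/p = n · 0.48906/0.51094.
n = 2.8715 × 0.51094/0.48906 = 3.00 ≈ 3

3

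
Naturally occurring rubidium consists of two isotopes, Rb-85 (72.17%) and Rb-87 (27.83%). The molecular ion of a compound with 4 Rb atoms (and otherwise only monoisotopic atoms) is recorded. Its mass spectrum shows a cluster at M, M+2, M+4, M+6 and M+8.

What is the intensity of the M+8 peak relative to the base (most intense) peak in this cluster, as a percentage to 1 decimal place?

1.4%

Term probabilities: M 0.2713, M+2 0.4184, M+4 0.2420, M+6 0.0622, M+8 0.0060. Base peak = M+2.
P(M+2) = C(4,1) × 0.7217^3 × 0.2783^1 = 4 × 0.37589809 × 0.2783 = 0.418450 (base)
P(M+8) = C(4,4) × 0.7217^0 × 0.2783^4 = 1 × 1.0000 × 0.00599864 = 0.005999
Relative intensity = 0.005999 / 0.418450 × 100 = 1.4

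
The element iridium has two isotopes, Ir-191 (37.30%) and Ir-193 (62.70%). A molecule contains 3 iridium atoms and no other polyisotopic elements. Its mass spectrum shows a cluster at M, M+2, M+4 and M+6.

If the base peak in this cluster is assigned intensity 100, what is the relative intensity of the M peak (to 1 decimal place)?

Binomial terms of (0.3730 + 0.6270)^3: M 0.0519, M+2 0.2617, M+4 0.4399, M+6 0.2465 → M+4 is the base peak.
P(M+4) = C(3,2) × 0.3730^1 × 0.6270^2 = 3 × 0.3730 × 0.393129 = 0.439911 (base)
P(M) = C(3,0) × 0.3730^3 × 0.6270^0 = 1 × 0.05189512 × 1.0000 = 0.051895
Relative intensity = 0.051895 / 0.439911 × 100 = 11.8

11.8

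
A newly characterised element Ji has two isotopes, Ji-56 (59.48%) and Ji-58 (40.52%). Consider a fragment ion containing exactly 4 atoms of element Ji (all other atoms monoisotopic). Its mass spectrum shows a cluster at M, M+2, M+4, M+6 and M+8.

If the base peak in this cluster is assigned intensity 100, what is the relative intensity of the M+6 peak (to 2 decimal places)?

Term probabilities: M 0.1252, M+2 0.3411, M+4 0.3485, M+6 0.1583, M+8 0.0270. Base peak = M+4.
P(M+4) = C(4,2) × 0.5948^2 × 0.4052^2 = 6 × 0.35378704 × 0.16418704 = 0.348523 (base)
P(M+6) = C(4,3) × 0.5948^1 × 0.4052^3 = 4 × 0.5948 × 0.06652859 = 0.158285
Relative intensity = 0.158285 / 0.348523 × 100 = 45.42

45.42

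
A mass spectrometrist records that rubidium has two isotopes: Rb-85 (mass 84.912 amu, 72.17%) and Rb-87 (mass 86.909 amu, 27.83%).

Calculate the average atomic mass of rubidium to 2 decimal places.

85.47 amu

Average mass = Σ (abundance × isotope mass) = 0.7217 × 84.912 + 0.2783 × 86.909
= 61.2810 + 24.1868 = 85.4678 amu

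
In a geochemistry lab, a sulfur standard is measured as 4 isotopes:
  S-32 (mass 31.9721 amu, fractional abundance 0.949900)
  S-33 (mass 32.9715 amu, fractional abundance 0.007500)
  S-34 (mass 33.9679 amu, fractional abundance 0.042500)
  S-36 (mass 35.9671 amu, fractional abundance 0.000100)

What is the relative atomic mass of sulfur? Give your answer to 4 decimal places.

The abundance-weighted mean is 0.949900 × 31.9721 + 0.007500 × 32.9715 + 0.042500 × 33.9679 + 0.000100 × 35.9671
= 30.37030 + 0.24729 + 1.44364 + 0.00360 = 32.06483 amu

32.0648 amu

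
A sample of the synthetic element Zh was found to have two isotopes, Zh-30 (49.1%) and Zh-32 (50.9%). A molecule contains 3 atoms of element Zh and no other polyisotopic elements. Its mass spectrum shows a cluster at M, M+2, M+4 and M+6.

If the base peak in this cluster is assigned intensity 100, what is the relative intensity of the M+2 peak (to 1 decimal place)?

Term probabilities: M 0.1184, M+2 0.3681, M+4 0.3816, M+6 0.1319. Base peak = M+4.
P(M+4) = C(3,2) × 0.491^1 × 0.509^2 = 3 × 0.4910 × 0.259081 = 0.381626 (base)
P(M+2) = C(3,1) × 0.491^2 × 0.509^1 = 3 × 0.241081 × 0.5090 = 0.368131
Relative intensity = 0.368131 / 0.381626 × 100 = 96.5

96.5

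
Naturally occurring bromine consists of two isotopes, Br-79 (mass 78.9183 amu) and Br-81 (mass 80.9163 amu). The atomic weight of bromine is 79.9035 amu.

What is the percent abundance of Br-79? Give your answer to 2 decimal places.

50.69%

With x = fraction of Br-79 (so Br-81 is 1 − x):
78.9183·x + 80.9163·(1 − x) = 79.9035
(78.9183 − 80.9163)·x = 79.9035 − 80.9163
x = -1.0128 / -1.9980 = 0.50691 → 50.69% Br-79, 49.31% Br-81.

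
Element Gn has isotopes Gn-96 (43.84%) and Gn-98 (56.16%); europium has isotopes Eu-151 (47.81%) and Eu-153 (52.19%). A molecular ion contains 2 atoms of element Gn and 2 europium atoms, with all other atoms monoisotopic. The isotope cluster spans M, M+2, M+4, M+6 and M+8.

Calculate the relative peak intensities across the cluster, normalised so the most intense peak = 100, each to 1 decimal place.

11.9 : 56.3 : 100.0 : 78.8 : 23.2

Element Gn pattern (n=2): 0.19219456 : 0.49241088 : 0.31539456
Europium pattern (n=2): 0.22857961 : 0.49904078 : 0.27237961
Convolve the two distributions (both contribute in 2-u steps):
  M: 0.19219456×0.22857961 = 0.043932
  M+2: 0.19219456×0.49904078 + 0.49241088×0.22857961 = 0.208468
  M+4: 0.19219456×0.27237961 + 0.49241088×0.49904078 + 0.31539456×0.22857961 = 0.370176
  M+6: 0.49241088×0.27237961 + 0.31539456×0.49904078 = 0.291517
  M+8: 0.31539456×0.27237961 = 0.085907
Scale to base peak (0.370176) = 100: 11.9 : 56.3 : 100.0 : 78.8 : 23.2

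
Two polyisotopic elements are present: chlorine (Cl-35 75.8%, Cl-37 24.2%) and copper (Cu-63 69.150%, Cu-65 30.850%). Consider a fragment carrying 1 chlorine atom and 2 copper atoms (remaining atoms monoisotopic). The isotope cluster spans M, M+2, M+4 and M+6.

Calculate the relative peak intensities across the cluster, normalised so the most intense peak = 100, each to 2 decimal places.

Chlorine pattern (n=1): 0.7580 : 0.2420
Copper pattern (n=2): 0.47817225 : 0.4266555 : 0.09517225
Convolve the two distributions (both contribute in 2-u steps):
  M: 0.7580×0.47817225 = 0.362455
  M+2: 0.7580×0.4266555 + 0.2420×0.47817225 = 0.439123
  M+4: 0.7580×0.09517225 + 0.2420×0.4266555 = 0.175391
  M+6: 0.2420×0.09517225 = 0.023032
Scale to base peak (0.439123) = 100: 82.54 : 100.00 : 39.94 : 5.24

82.54 : 100.00 : 39.94 : 5.24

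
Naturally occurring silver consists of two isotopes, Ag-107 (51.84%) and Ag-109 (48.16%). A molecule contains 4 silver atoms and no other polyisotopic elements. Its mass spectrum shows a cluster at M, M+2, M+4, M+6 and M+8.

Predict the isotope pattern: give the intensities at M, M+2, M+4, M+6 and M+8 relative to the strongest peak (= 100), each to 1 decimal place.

Expanding (0.5184 + 0.4816)^4:
P(M) = 0.5184^4 = 0.072220
P(M+2) = 4 × 0.5184^3 × 0.4816^1 = 0.268375
P(M+4) = 6 × 0.5184^2 × 0.4816^2 = 0.373985
P(M+6) = 4 × 0.5184^1 × 0.4816^3 = 0.231624
P(M+8) = 0.4816^4 = 0.053795
The M+4 peak is largest (0.373985); scaling to 100 gives 19.3 : 71.8 : 100.0 : 61.9 : 14.4.

19.3 : 71.8 : 100.0 : 61.9 : 14.4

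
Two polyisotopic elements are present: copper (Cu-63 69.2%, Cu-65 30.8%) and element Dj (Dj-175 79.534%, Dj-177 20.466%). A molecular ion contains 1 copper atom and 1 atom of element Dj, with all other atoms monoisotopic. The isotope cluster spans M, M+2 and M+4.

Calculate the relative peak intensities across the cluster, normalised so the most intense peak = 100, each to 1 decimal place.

100.0 : 70.2 : 11.5

Copper pattern (n=1): 0.6920 : 0.3080
Element Dj pattern (n=1): 0.79534 : 0.20466
Convolve the two distributions (both contribute in 2-u steps):
  M: 0.6920×0.79534 = 0.550375
  M+2: 0.6920×0.20466 + 0.3080×0.79534 = 0.386589
  M+4: 0.3080×0.20466 = 0.063035
Scale to base peak (0.550375) = 100: 100.0 : 70.2 : 11.5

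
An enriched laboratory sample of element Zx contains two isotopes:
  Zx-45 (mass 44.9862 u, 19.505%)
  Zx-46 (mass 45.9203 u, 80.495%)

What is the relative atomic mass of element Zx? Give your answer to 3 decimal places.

The abundance-weighted mean is 0.19505 × 44.9862 + 0.80495 × 45.9203
= 8.77456 + 36.96355 = 45.73811 u

45.738 u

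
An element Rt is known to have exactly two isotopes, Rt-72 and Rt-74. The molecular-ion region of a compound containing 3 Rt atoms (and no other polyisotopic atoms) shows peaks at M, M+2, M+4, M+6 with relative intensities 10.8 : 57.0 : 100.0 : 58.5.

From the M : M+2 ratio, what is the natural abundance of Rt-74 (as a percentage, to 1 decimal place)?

Write p for the Rt-72 fraction. I(M+2)/I(M) = [C(3,1)·p^2·(1−p)] / p^3 = 3·(1−p)/p = 57.0/10.8 = 5.2778
(1−p)/p = 5.2778/3 = 1.7593  ⇒  p = 1/(1 + 1.7593) = 0.3624
Rt-72: 36.2%, Rt-74: 63.8%.

63.8%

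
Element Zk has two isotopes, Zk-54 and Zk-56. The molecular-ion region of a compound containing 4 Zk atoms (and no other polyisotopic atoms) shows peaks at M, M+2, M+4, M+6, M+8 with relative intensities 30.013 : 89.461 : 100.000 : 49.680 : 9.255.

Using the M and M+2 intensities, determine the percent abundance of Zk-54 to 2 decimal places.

57.30%

If p is the fraction of Zk that is Zk-54, then I(M+2)/I(M) = [C(4,1)·p^3·(1−p)] / p^4 = 4·(1−p)/p = 89.461/30.013 = 2.9807
(1−p)/p = 2.9807/4 = 0.7452  ⇒  p = 1/(1 + 0.7452) = 0.5730
Zk-54: 57.30%, Zk-56: 42.70%.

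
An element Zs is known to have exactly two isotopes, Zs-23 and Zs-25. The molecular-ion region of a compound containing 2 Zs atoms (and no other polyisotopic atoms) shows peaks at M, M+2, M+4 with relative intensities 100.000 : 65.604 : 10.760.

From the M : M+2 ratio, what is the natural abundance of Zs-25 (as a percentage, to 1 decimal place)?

24.7%

Let p = fractional abundance of Zs-23. I(M+2)/I(M) = [C(2,1)·p^1·(1−p)] / p^2 = 2·(1−p)/p = 65.604/100.000 = 0.6560
(1−p)/p = 0.6560/2 = 0.3280  ⇒  p = 1/(1 + 0.3280) = 0.7530
Zs-23: 75.3%, Zs-25: 24.7%.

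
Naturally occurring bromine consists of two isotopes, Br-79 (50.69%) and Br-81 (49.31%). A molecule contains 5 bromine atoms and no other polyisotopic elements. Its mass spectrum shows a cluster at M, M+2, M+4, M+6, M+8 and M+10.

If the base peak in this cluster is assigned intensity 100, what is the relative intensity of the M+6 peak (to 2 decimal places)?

Binomial terms of (0.5069 + 0.4931)^5: M 0.0335, M+2 0.1628, M+4 0.3167, M+6 0.3081, M+8 0.1498, M+10 0.0292 → M+4 is the base peak.
P(M+4) = C(5,2) × 0.5069^3 × 0.4931^2 = 10 × 0.13024674 × 0.24314761 = 0.316692 (base)
P(M+6) = C(5,3) × 0.5069^2 × 0.4931^3 = 10 × 0.25694761 × 0.11989609 = 0.308070
Relative intensity = 0.308070 / 0.316692 × 100 = 97.28

97.28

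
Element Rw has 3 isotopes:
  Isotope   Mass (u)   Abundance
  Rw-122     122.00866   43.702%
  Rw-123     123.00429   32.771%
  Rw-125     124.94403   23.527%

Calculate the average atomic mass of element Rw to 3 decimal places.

Weight each isotope mass by its fractional abundance: 0.43702 × 122.00866 + 0.32771 × 123.00429 + 0.23527 × 124.94403
= 53.320225 + 40.309736 + 29.395582 = 123.025543 u

123.026 u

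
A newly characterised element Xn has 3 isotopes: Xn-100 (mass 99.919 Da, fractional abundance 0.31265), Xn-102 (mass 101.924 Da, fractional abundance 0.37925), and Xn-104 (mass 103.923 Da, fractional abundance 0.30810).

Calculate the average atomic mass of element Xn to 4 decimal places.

101.9130 Da

Weight each isotope mass by its fractional abundance: 0.31265 × 99.919 + 0.37925 × 101.924 + 0.30810 × 103.923
= 31.23968 + 38.65468 + 32.01868 = 101.91304 Da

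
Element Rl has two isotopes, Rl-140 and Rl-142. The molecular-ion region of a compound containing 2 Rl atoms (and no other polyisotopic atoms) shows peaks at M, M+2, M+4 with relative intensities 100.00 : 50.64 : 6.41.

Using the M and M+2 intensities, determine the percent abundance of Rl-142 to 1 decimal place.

20.2%

Let p = fractional abundance of Rl-140. I(M+2)/I(M) = [C(2,1)·p^1·(1−p)] / p^2 = 2·(1−p)/p = 50.64/100.00 = 0.5064
(1−p)/p = 0.5064/2 = 0.2532  ⇒  p = 1/(1 + 0.2532) = 0.7980
Rl-140: 79.8%, Rl-142: 20.2%.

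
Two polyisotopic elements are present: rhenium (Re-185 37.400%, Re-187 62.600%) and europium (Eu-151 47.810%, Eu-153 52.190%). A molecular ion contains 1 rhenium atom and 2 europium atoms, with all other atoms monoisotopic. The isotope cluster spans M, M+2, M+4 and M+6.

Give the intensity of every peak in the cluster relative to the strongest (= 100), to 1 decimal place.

20.6 : 79.6 : 100.0 : 41.2

Rhenium pattern (n=1): 0.3740 : 0.6260
Europium pattern (n=2): 0.22857961 : 0.49904078 : 0.27237961
Convolve the two distributions (both contribute in 2-u steps):
  M: 0.3740×0.22857961 = 0.085489
  M+2: 0.3740×0.49904078 + 0.6260×0.22857961 = 0.329732
  M+4: 0.3740×0.27237961 + 0.6260×0.49904078 = 0.414270
  M+6: 0.6260×0.27237961 = 0.170510
Scale to base peak (0.414270) = 100: 20.6 : 79.6 : 100.0 : 41.2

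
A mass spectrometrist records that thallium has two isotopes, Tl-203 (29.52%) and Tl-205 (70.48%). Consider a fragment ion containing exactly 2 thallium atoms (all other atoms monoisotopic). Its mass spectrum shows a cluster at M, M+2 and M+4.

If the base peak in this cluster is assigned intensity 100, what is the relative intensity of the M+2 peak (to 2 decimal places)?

(0.2952 + 0.7048)^2 gives M 0.0871, M+2 0.4161, M+4 0.4967; the largest is M+4.
P(M+4) = C(2,2) × 0.2952^0 × 0.7048^2 = 1 × 1.0000 × 0.49674304 = 0.496743 (base)
P(M+2) = C(2,1) × 0.2952^1 × 0.7048^1 = 2 × 0.2952 × 0.7048 = 0.416114
Relative intensity = 0.416114 / 0.496743 × 100 = 83.77

83.77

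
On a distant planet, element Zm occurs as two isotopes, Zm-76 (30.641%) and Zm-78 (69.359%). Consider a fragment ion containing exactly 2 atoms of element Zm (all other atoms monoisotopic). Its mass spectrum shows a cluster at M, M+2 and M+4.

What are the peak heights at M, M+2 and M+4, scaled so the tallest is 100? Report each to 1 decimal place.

19.5 : 88.4 : 100.0

Expanding (0.30641 + 0.69359)^2:
P(M) = 0.30641^2 = 0.093887
P(M+2) = 2 × 0.30641^1 × 0.69359^1 = 0.425046
P(M+4) = 0.69359^2 = 0.481067
The M+4 peak is largest (0.481067); scaling to 100 gives 19.5 : 88.4 : 100.0.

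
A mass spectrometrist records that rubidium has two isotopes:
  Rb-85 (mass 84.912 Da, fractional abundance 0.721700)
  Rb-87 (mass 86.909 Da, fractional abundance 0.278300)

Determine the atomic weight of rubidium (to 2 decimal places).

Average mass = Σ (abundance × isotope mass) = 0.721700 × 84.912 + 0.278300 × 86.909
= 61.2810 + 24.1868 = 85.4678 Da

85.47 Da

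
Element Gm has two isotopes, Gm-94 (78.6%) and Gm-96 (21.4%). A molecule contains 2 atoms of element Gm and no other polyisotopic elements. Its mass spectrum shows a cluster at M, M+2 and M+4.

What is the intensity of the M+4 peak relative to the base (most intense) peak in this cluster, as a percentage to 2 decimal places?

7.41%

Binomial terms of (0.786 + 0.214)^2: M 0.6178, M+2 0.3364, M+4 0.0458 → M is the base peak.
P(M) = C(2,0) × 0.786^2 × 0.214^0 = 1 × 0.617796 × 1.0000 = 0.617796 (base)
P(M+4) = C(2,2) × 0.786^0 × 0.214^2 = 1 × 1.0000 × 0.045796 = 0.045796
Relative intensity = 0.045796 / 0.617796 × 100 = 7.41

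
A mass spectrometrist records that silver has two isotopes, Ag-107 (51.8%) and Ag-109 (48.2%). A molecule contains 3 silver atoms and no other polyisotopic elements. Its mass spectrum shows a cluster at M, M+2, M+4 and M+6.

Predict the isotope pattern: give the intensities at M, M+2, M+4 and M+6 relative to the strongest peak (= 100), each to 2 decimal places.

35.82 : 100.00 : 93.05 : 28.86

Expanding (0.518 + 0.482)^3:
P(M) = 0.518^3 = 0.138992
P(M+2) = 3 × 0.518^2 × 0.482^1 = 0.387997
P(M+4) = 3 × 0.518^1 × 0.482^2 = 0.361031
P(M+6) = 0.482^3 = 0.111980
The M+2 peak is largest (0.387997); scaling to 100 gives 35.82 : 100.00 : 93.05 : 28.86.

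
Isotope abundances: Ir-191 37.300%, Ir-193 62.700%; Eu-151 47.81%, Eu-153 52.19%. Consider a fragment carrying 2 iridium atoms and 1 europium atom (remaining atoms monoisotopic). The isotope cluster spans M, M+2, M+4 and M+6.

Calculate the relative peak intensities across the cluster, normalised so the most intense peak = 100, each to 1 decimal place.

15.4 : 68.6 : 100.0 : 47.5

Iridium pattern (n=2): 0.139129 : 0.467742 : 0.393129
Europium pattern (n=1): 0.4781 : 0.5219
Convolve the two distributions (both contribute in 2-u steps):
  M: 0.139129×0.4781 = 0.066518
  M+2: 0.139129×0.5219 + 0.467742×0.4781 = 0.296239
  M+4: 0.467742×0.5219 + 0.393129×0.4781 = 0.432070
  M+6: 0.393129×0.5219 = 0.205174
Scale to base peak (0.432070) = 100: 15.4 : 68.6 : 100.0 : 47.5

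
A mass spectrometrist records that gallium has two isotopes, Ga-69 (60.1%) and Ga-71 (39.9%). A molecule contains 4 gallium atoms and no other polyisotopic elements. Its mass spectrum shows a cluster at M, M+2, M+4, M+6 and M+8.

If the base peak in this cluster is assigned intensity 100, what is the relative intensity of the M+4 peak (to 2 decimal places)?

99.58

(0.601 + 0.399)^4 gives M 0.1305, M+2 0.3465, M+4 0.3450, M+6 0.1527, M+8 0.0253; the largest is M+2.
P(M+2) = C(4,1) × 0.601^3 × 0.399^1 = 4 × 0.2170818 × 0.3990 = 0.346463 (base)
P(M+4) = C(4,2) × 0.601^2 × 0.399^2 = 6 × 0.361201 × 0.159201 = 0.345021
Relative intensity = 0.345021 / 0.346463 × 100 = 99.58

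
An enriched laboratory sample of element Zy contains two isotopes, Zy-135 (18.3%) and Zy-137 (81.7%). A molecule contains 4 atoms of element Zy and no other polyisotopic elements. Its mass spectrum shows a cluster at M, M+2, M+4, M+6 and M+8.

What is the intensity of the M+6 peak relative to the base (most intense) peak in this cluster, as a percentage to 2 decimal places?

89.60%

Term probabilities: M 0.0011, M+2 0.0200, M+4 0.1341, M+6 0.3992, M+8 0.4455. Base peak = M+8.
P(M+8) = C(4,4) × 0.183^0 × 0.817^4 = 1 × 1.0000 × 0.44554157 = 0.445542 (base)
P(M+6) = C(4,3) × 0.183^1 × 0.817^3 = 4 × 0.1830 × 0.54533851 = 0.399188
Relative intensity = 0.399188 / 0.445542 × 100 = 89.60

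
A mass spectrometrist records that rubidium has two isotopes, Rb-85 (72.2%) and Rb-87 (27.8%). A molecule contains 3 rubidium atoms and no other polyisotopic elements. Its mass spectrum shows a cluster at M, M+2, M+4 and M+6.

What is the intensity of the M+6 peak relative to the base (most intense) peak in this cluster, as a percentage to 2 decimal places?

Binomial terms of (0.722 + 0.278)^3: M 0.3764, M+2 0.4348, M+4 0.1674, M+6 0.0215 → M+2 is the base peak.
P(M+2) = C(3,1) × 0.722^2 × 0.278^1 = 3 × 0.521284 × 0.2780 = 0.434751 (base)
P(M+6) = C(3,3) × 0.722^0 × 0.278^3 = 1 × 1.0000 × 0.02148495 = 0.021485
Relative intensity = 0.021485 / 0.434751 × 100 = 4.94

4.94%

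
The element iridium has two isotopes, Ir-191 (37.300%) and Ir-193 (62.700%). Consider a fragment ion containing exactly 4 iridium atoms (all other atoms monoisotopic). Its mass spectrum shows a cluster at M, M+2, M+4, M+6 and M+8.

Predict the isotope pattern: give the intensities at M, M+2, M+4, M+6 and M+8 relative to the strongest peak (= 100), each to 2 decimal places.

5.26 : 35.39 : 89.23 : 100.00 : 42.02

The 4 Ir atoms are independent, so intensities follow the terms of (0.37300 + 0.62700)^4.
P(M) = 0.37300^4 = 0.019357
P(M+2) = 4 × 0.37300^3 × 0.62700^1 = 0.130153
P(M+4) = 6 × 0.37300^2 × 0.62700^2 = 0.328174
P(M+6) = 4 × 0.37300^1 × 0.62700^3 = 0.367766
P(M+8) = 0.62700^4 = 0.154550
The M+6 peak is largest (0.367766); scaling to 100 gives 5.26 : 35.39 : 89.23 : 100.00 : 42.02.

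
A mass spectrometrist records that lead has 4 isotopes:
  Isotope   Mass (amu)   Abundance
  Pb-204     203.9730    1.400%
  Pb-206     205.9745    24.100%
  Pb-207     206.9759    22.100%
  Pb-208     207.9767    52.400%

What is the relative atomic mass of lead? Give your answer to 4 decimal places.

Ar = Σ fᵢ·mᵢ = 0.01400 × 203.9730 + 0.24100 × 205.9745 + 0.22100 × 206.9759 + 0.52400 × 207.9767
= 2.85562 + 49.63985 + 45.74167 + 108.97979 = 207.21693 amu

207.2169 amu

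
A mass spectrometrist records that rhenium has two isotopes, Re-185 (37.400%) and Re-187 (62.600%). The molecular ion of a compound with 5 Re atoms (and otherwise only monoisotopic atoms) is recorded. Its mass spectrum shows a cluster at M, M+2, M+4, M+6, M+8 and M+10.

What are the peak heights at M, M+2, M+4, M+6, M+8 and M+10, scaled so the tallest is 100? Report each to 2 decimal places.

2.13 : 17.85 : 59.74 : 100.00 : 83.69 : 28.02

Expanding (0.37400 + 0.62600)^5:
P(M) = 0.37400^5 = 0.007317
P(M+2) = 5 × 0.37400^4 × 0.62600^1 = 0.061239
P(M+4) = 10 × 0.37400^3 × 0.62600^2 = 0.205005
P(M+6) = 10 × 0.37400^2 × 0.62600^3 = 0.343136
P(M+8) = 5 × 0.37400^1 × 0.62600^4 = 0.287170
P(M+10) = 0.62600^5 = 0.096133
The M+6 peak is largest (0.343136); scaling to 100 gives 2.13 : 17.85 : 59.74 : 100.00 : 83.69 : 28.02.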